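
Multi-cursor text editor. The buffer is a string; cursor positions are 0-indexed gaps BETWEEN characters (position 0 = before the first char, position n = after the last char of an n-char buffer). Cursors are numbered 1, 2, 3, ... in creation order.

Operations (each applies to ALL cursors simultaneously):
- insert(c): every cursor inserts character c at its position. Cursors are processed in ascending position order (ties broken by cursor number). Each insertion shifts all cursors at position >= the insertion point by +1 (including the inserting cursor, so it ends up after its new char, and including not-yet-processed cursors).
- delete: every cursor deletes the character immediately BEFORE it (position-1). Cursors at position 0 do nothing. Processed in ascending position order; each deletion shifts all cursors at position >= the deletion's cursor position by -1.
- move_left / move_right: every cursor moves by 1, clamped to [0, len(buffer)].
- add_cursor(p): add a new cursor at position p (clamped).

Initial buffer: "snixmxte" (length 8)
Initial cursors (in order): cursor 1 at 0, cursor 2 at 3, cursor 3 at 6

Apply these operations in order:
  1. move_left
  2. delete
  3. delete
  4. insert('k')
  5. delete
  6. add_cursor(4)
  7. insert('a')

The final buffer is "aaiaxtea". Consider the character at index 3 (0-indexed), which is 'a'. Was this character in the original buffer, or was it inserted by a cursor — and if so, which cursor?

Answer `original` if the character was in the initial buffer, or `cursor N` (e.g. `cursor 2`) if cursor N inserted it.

After op 1 (move_left): buffer="snixmxte" (len 8), cursors c1@0 c2@2 c3@5, authorship ........
After op 2 (delete): buffer="sixxte" (len 6), cursors c1@0 c2@1 c3@3, authorship ......
After op 3 (delete): buffer="ixte" (len 4), cursors c1@0 c2@0 c3@1, authorship ....
After op 4 (insert('k')): buffer="kkikxte" (len 7), cursors c1@2 c2@2 c3@4, authorship 12.3...
After op 5 (delete): buffer="ixte" (len 4), cursors c1@0 c2@0 c3@1, authorship ....
After op 6 (add_cursor(4)): buffer="ixte" (len 4), cursors c1@0 c2@0 c3@1 c4@4, authorship ....
After op 7 (insert('a')): buffer="aaiaxtea" (len 8), cursors c1@2 c2@2 c3@4 c4@8, authorship 12.3...4
Authorship (.=original, N=cursor N): 1 2 . 3 . . . 4
Index 3: author = 3

Answer: cursor 3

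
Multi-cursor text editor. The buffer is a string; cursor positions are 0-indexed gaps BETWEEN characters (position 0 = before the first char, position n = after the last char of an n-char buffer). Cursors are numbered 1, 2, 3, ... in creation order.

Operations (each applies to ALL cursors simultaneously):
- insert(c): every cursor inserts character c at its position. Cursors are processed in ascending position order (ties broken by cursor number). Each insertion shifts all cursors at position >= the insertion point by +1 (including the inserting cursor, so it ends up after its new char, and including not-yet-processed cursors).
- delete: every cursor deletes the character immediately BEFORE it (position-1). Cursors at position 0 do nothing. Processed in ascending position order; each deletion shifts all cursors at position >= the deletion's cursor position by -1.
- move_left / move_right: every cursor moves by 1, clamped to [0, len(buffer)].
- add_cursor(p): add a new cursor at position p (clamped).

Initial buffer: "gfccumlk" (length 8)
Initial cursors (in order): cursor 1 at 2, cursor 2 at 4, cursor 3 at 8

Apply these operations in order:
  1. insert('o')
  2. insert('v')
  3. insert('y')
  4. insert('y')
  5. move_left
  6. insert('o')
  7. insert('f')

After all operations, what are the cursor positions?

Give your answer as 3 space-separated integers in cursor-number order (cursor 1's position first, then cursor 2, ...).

After op 1 (insert('o')): buffer="gfoccoumlko" (len 11), cursors c1@3 c2@6 c3@11, authorship ..1..2....3
After op 2 (insert('v')): buffer="gfovccovumlkov" (len 14), cursors c1@4 c2@8 c3@14, authorship ..11..22....33
After op 3 (insert('y')): buffer="gfovyccovyumlkovy" (len 17), cursors c1@5 c2@10 c3@17, authorship ..111..222....333
After op 4 (insert('y')): buffer="gfovyyccovyyumlkovyy" (len 20), cursors c1@6 c2@12 c3@20, authorship ..1111..2222....3333
After op 5 (move_left): buffer="gfovyyccovyyumlkovyy" (len 20), cursors c1@5 c2@11 c3@19, authorship ..1111..2222....3333
After op 6 (insert('o')): buffer="gfovyoyccovyoyumlkovyoy" (len 23), cursors c1@6 c2@13 c3@22, authorship ..11111..22222....33333
After op 7 (insert('f')): buffer="gfovyofyccovyofyumlkovyofy" (len 26), cursors c1@7 c2@15 c3@25, authorship ..111111..222222....333333

Answer: 7 15 25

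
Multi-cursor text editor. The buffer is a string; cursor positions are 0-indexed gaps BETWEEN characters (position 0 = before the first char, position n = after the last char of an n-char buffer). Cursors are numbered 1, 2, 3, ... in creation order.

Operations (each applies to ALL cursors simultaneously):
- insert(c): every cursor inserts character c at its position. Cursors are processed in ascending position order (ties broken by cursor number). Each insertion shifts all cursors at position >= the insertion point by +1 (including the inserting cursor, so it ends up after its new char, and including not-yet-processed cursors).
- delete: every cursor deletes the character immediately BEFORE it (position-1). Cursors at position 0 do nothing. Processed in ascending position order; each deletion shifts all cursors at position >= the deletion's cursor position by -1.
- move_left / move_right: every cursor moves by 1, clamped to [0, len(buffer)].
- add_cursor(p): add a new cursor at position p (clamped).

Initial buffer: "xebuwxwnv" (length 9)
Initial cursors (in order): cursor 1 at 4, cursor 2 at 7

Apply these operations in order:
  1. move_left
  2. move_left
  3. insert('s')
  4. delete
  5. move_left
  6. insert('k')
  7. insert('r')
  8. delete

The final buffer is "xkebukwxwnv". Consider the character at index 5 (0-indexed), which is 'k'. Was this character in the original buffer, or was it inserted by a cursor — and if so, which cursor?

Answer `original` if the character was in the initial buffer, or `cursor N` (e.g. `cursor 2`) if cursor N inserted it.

Answer: cursor 2

Derivation:
After op 1 (move_left): buffer="xebuwxwnv" (len 9), cursors c1@3 c2@6, authorship .........
After op 2 (move_left): buffer="xebuwxwnv" (len 9), cursors c1@2 c2@5, authorship .........
After op 3 (insert('s')): buffer="xesbuwsxwnv" (len 11), cursors c1@3 c2@7, authorship ..1...2....
After op 4 (delete): buffer="xebuwxwnv" (len 9), cursors c1@2 c2@5, authorship .........
After op 5 (move_left): buffer="xebuwxwnv" (len 9), cursors c1@1 c2@4, authorship .........
After op 6 (insert('k')): buffer="xkebukwxwnv" (len 11), cursors c1@2 c2@6, authorship .1...2.....
After op 7 (insert('r')): buffer="xkrebukrwxwnv" (len 13), cursors c1@3 c2@8, authorship .11...22.....
After op 8 (delete): buffer="xkebukwxwnv" (len 11), cursors c1@2 c2@6, authorship .1...2.....
Authorship (.=original, N=cursor N): . 1 . . . 2 . . . . .
Index 5: author = 2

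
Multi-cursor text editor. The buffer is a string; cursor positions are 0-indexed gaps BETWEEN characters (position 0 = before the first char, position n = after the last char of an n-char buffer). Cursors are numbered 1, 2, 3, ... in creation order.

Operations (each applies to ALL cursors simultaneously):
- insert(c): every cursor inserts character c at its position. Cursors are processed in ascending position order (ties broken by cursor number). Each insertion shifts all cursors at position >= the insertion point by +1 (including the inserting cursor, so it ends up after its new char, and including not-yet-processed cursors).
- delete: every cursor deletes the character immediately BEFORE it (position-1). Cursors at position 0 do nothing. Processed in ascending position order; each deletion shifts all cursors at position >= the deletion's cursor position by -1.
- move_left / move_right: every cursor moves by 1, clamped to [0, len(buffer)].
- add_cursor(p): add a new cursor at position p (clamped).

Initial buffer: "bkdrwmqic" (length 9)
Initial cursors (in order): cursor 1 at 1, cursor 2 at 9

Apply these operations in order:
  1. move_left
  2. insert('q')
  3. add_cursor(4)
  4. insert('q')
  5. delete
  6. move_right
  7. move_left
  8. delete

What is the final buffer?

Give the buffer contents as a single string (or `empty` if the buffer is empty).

After op 1 (move_left): buffer="bkdrwmqic" (len 9), cursors c1@0 c2@8, authorship .........
After op 2 (insert('q')): buffer="qbkdrwmqiqc" (len 11), cursors c1@1 c2@10, authorship 1........2.
After op 3 (add_cursor(4)): buffer="qbkdrwmqiqc" (len 11), cursors c1@1 c3@4 c2@10, authorship 1........2.
After op 4 (insert('q')): buffer="qqbkdqrwmqiqqc" (len 14), cursors c1@2 c3@6 c2@13, authorship 11...3.....22.
After op 5 (delete): buffer="qbkdrwmqiqc" (len 11), cursors c1@1 c3@4 c2@10, authorship 1........2.
After op 6 (move_right): buffer="qbkdrwmqiqc" (len 11), cursors c1@2 c3@5 c2@11, authorship 1........2.
After op 7 (move_left): buffer="qbkdrwmqiqc" (len 11), cursors c1@1 c3@4 c2@10, authorship 1........2.
After op 8 (delete): buffer="bkrwmqic" (len 8), cursors c1@0 c3@2 c2@7, authorship ........

Answer: bkrwmqic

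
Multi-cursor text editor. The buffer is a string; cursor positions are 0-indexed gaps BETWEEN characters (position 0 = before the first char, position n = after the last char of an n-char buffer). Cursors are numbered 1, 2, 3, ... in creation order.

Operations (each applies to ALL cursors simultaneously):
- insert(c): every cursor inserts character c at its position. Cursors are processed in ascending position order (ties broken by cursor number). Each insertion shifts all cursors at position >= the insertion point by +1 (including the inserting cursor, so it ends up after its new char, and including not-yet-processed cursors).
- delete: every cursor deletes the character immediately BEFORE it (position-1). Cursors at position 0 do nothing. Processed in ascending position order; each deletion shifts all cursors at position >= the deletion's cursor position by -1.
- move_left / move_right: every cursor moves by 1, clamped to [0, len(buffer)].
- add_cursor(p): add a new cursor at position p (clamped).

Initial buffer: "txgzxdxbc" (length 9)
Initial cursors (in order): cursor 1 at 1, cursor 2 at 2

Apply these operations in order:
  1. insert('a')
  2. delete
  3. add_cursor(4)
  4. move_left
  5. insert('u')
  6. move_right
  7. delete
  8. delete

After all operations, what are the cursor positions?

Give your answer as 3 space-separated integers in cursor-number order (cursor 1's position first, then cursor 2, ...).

After op 1 (insert('a')): buffer="taxagzxdxbc" (len 11), cursors c1@2 c2@4, authorship .1.2.......
After op 2 (delete): buffer="txgzxdxbc" (len 9), cursors c1@1 c2@2, authorship .........
After op 3 (add_cursor(4)): buffer="txgzxdxbc" (len 9), cursors c1@1 c2@2 c3@4, authorship .........
After op 4 (move_left): buffer="txgzxdxbc" (len 9), cursors c1@0 c2@1 c3@3, authorship .........
After op 5 (insert('u')): buffer="utuxguzxdxbc" (len 12), cursors c1@1 c2@3 c3@6, authorship 1.2..3......
After op 6 (move_right): buffer="utuxguzxdxbc" (len 12), cursors c1@2 c2@4 c3@7, authorship 1.2..3......
After op 7 (delete): buffer="uuguxdxbc" (len 9), cursors c1@1 c2@2 c3@4, authorship 12.3.....
After op 8 (delete): buffer="gxdxbc" (len 6), cursors c1@0 c2@0 c3@1, authorship ......

Answer: 0 0 1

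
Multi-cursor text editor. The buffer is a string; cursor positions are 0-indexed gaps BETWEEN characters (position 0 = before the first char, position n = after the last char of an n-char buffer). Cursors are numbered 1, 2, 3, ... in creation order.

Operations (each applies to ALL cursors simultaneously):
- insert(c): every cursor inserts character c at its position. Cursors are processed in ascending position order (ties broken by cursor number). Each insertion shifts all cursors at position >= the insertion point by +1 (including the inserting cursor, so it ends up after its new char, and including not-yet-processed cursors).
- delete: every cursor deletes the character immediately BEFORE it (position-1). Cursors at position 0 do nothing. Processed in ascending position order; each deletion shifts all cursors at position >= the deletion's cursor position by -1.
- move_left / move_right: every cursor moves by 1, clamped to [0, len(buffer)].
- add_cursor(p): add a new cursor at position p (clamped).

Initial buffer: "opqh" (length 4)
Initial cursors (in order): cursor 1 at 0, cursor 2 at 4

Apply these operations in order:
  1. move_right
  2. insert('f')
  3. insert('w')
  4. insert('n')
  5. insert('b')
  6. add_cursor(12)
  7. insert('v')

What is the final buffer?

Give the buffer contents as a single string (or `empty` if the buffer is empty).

Answer: ofwnbvpqhfwnbvv

Derivation:
After op 1 (move_right): buffer="opqh" (len 4), cursors c1@1 c2@4, authorship ....
After op 2 (insert('f')): buffer="ofpqhf" (len 6), cursors c1@2 c2@6, authorship .1...2
After op 3 (insert('w')): buffer="ofwpqhfw" (len 8), cursors c1@3 c2@8, authorship .11...22
After op 4 (insert('n')): buffer="ofwnpqhfwn" (len 10), cursors c1@4 c2@10, authorship .111...222
After op 5 (insert('b')): buffer="ofwnbpqhfwnb" (len 12), cursors c1@5 c2@12, authorship .1111...2222
After op 6 (add_cursor(12)): buffer="ofwnbpqhfwnb" (len 12), cursors c1@5 c2@12 c3@12, authorship .1111...2222
After op 7 (insert('v')): buffer="ofwnbvpqhfwnbvv" (len 15), cursors c1@6 c2@15 c3@15, authorship .11111...222223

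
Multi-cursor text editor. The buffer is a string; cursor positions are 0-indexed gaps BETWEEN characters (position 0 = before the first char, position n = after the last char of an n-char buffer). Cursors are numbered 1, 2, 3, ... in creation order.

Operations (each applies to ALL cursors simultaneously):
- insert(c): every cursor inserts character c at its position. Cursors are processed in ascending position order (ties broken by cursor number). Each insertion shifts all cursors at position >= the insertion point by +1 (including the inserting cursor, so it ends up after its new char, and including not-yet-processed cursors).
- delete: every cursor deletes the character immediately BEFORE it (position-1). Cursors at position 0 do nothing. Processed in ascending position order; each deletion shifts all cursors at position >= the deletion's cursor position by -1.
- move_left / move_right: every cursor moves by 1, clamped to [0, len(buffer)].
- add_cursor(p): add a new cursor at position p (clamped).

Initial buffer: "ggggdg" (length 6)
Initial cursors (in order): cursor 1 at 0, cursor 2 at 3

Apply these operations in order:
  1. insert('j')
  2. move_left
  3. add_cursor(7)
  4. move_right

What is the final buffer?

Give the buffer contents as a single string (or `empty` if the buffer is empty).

Answer: jgggjgdg

Derivation:
After op 1 (insert('j')): buffer="jgggjgdg" (len 8), cursors c1@1 c2@5, authorship 1...2...
After op 2 (move_left): buffer="jgggjgdg" (len 8), cursors c1@0 c2@4, authorship 1...2...
After op 3 (add_cursor(7)): buffer="jgggjgdg" (len 8), cursors c1@0 c2@4 c3@7, authorship 1...2...
After op 4 (move_right): buffer="jgggjgdg" (len 8), cursors c1@1 c2@5 c3@8, authorship 1...2...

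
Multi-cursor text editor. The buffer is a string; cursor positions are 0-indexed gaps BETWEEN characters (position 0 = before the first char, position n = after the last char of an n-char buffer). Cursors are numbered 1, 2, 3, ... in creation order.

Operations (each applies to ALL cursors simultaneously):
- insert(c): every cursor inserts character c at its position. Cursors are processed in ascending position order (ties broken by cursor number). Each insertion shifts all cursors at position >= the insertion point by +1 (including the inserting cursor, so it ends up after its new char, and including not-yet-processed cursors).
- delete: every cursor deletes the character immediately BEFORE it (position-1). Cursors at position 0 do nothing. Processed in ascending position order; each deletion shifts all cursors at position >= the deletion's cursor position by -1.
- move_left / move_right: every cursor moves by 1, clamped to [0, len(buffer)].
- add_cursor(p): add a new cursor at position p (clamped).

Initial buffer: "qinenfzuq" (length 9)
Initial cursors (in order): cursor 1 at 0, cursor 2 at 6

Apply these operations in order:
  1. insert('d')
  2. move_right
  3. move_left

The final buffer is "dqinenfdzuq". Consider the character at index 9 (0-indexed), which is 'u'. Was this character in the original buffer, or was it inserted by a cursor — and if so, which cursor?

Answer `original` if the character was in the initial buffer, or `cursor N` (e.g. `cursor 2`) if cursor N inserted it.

After op 1 (insert('d')): buffer="dqinenfdzuq" (len 11), cursors c1@1 c2@8, authorship 1......2...
After op 2 (move_right): buffer="dqinenfdzuq" (len 11), cursors c1@2 c2@9, authorship 1......2...
After op 3 (move_left): buffer="dqinenfdzuq" (len 11), cursors c1@1 c2@8, authorship 1......2...
Authorship (.=original, N=cursor N): 1 . . . . . . 2 . . .
Index 9: author = original

Answer: original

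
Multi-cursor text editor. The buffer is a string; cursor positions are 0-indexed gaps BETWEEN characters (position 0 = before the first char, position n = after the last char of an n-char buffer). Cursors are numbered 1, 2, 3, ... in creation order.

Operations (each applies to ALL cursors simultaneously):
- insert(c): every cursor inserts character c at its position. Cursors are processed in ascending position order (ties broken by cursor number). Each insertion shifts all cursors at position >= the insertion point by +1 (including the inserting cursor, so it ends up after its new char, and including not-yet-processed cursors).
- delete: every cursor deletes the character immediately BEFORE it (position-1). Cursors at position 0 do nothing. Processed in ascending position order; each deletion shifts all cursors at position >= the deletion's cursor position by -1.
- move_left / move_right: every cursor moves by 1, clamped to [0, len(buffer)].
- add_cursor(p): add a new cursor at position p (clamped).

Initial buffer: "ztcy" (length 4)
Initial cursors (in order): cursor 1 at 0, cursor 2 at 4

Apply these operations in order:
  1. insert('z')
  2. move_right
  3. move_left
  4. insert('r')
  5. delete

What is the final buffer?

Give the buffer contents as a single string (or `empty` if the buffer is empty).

Answer: zztcyz

Derivation:
After op 1 (insert('z')): buffer="zztcyz" (len 6), cursors c1@1 c2@6, authorship 1....2
After op 2 (move_right): buffer="zztcyz" (len 6), cursors c1@2 c2@6, authorship 1....2
After op 3 (move_left): buffer="zztcyz" (len 6), cursors c1@1 c2@5, authorship 1....2
After op 4 (insert('r')): buffer="zrztcyrz" (len 8), cursors c1@2 c2@7, authorship 11....22
After op 5 (delete): buffer="zztcyz" (len 6), cursors c1@1 c2@5, authorship 1....2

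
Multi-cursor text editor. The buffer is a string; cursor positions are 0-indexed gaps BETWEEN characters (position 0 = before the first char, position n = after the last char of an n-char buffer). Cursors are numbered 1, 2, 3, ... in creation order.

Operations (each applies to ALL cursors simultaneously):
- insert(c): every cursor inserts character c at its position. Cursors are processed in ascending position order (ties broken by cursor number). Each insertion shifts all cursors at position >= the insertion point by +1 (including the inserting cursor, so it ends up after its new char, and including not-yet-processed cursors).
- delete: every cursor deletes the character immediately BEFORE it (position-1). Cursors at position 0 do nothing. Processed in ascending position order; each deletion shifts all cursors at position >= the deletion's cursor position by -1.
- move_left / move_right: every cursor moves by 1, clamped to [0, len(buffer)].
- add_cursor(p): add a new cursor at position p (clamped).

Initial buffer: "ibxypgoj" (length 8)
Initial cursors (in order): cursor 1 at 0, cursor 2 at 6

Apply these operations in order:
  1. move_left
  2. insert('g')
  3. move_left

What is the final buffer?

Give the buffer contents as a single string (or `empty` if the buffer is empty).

Answer: gibxypggoj

Derivation:
After op 1 (move_left): buffer="ibxypgoj" (len 8), cursors c1@0 c2@5, authorship ........
After op 2 (insert('g')): buffer="gibxypggoj" (len 10), cursors c1@1 c2@7, authorship 1.....2...
After op 3 (move_left): buffer="gibxypggoj" (len 10), cursors c1@0 c2@6, authorship 1.....2...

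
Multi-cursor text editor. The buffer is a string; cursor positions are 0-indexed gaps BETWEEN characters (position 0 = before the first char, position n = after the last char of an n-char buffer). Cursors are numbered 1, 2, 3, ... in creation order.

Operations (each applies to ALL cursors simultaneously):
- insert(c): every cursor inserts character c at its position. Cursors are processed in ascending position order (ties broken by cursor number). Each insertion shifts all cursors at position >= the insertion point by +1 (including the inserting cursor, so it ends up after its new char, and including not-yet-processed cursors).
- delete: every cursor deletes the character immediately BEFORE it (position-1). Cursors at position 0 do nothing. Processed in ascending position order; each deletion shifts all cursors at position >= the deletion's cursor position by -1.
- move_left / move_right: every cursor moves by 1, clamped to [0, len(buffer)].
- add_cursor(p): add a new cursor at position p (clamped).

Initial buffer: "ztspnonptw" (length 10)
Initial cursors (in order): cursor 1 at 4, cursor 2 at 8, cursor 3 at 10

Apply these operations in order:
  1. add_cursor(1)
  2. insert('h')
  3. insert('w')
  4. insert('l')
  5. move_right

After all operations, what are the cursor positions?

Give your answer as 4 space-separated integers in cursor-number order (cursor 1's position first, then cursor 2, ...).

Answer: 11 18 22 5

Derivation:
After op 1 (add_cursor(1)): buffer="ztspnonptw" (len 10), cursors c4@1 c1@4 c2@8 c3@10, authorship ..........
After op 2 (insert('h')): buffer="zhtsphnonphtwh" (len 14), cursors c4@2 c1@6 c2@11 c3@14, authorship .4...1....2..3
After op 3 (insert('w')): buffer="zhwtsphwnonphwtwhw" (len 18), cursors c4@3 c1@8 c2@14 c3@18, authorship .44...11....22..33
After op 4 (insert('l')): buffer="zhwltsphwlnonphwltwhwl" (len 22), cursors c4@4 c1@10 c2@17 c3@22, authorship .444...111....222..333
After op 5 (move_right): buffer="zhwltsphwlnonphwltwhwl" (len 22), cursors c4@5 c1@11 c2@18 c3@22, authorship .444...111....222..333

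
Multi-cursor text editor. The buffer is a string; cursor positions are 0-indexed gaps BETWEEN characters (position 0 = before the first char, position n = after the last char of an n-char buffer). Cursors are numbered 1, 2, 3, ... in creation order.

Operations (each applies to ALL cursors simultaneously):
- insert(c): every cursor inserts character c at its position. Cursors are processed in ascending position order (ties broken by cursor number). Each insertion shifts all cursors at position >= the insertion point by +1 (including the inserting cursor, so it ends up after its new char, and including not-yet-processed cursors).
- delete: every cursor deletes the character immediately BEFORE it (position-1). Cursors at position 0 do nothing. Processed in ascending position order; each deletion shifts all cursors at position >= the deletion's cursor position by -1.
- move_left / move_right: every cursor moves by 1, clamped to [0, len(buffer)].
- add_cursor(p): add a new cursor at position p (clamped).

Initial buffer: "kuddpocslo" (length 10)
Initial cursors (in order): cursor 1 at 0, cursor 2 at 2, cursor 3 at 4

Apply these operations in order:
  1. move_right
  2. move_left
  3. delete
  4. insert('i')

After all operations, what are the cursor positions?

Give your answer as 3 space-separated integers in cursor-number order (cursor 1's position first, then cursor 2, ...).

After op 1 (move_right): buffer="kuddpocslo" (len 10), cursors c1@1 c2@3 c3@5, authorship ..........
After op 2 (move_left): buffer="kuddpocslo" (len 10), cursors c1@0 c2@2 c3@4, authorship ..........
After op 3 (delete): buffer="kdpocslo" (len 8), cursors c1@0 c2@1 c3@2, authorship ........
After op 4 (insert('i')): buffer="ikidipocslo" (len 11), cursors c1@1 c2@3 c3@5, authorship 1.2.3......

Answer: 1 3 5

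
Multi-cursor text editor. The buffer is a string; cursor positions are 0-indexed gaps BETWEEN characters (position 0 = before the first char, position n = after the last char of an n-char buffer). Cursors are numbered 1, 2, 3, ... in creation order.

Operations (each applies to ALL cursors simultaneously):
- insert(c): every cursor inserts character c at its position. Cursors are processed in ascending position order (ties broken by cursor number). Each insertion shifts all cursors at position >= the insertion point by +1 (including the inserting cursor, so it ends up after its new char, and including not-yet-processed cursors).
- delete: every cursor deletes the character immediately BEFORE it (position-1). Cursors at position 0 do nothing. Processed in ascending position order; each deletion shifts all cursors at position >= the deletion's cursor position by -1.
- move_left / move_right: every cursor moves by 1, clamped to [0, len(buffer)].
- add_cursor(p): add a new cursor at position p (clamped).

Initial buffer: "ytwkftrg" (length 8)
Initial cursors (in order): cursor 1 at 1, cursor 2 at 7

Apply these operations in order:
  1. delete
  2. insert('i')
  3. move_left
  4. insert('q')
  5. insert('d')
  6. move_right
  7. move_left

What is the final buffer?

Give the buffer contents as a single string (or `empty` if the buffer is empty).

Answer: qditwkftqdig

Derivation:
After op 1 (delete): buffer="twkftg" (len 6), cursors c1@0 c2@5, authorship ......
After op 2 (insert('i')): buffer="itwkftig" (len 8), cursors c1@1 c2@7, authorship 1.....2.
After op 3 (move_left): buffer="itwkftig" (len 8), cursors c1@0 c2@6, authorship 1.....2.
After op 4 (insert('q')): buffer="qitwkftqig" (len 10), cursors c1@1 c2@8, authorship 11.....22.
After op 5 (insert('d')): buffer="qditwkftqdig" (len 12), cursors c1@2 c2@10, authorship 111.....222.
After op 6 (move_right): buffer="qditwkftqdig" (len 12), cursors c1@3 c2@11, authorship 111.....222.
After op 7 (move_left): buffer="qditwkftqdig" (len 12), cursors c1@2 c2@10, authorship 111.....222.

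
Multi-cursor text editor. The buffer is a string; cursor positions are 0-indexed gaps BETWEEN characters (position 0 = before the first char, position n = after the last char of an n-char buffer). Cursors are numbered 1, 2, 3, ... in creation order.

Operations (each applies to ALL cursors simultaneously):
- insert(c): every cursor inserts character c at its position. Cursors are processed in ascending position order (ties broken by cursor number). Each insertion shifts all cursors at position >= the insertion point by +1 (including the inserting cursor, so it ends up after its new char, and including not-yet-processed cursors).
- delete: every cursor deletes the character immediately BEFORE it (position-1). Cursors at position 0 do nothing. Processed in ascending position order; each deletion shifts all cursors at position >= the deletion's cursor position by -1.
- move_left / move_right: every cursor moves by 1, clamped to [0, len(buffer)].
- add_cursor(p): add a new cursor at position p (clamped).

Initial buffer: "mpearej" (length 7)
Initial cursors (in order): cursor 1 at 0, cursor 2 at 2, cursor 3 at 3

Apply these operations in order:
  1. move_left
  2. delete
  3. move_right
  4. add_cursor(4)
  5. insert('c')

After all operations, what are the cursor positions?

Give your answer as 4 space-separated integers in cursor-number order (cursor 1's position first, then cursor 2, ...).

Answer: 4 4 4 8

Derivation:
After op 1 (move_left): buffer="mpearej" (len 7), cursors c1@0 c2@1 c3@2, authorship .......
After op 2 (delete): buffer="earej" (len 5), cursors c1@0 c2@0 c3@0, authorship .....
After op 3 (move_right): buffer="earej" (len 5), cursors c1@1 c2@1 c3@1, authorship .....
After op 4 (add_cursor(4)): buffer="earej" (len 5), cursors c1@1 c2@1 c3@1 c4@4, authorship .....
After op 5 (insert('c')): buffer="ecccarecj" (len 9), cursors c1@4 c2@4 c3@4 c4@8, authorship .123...4.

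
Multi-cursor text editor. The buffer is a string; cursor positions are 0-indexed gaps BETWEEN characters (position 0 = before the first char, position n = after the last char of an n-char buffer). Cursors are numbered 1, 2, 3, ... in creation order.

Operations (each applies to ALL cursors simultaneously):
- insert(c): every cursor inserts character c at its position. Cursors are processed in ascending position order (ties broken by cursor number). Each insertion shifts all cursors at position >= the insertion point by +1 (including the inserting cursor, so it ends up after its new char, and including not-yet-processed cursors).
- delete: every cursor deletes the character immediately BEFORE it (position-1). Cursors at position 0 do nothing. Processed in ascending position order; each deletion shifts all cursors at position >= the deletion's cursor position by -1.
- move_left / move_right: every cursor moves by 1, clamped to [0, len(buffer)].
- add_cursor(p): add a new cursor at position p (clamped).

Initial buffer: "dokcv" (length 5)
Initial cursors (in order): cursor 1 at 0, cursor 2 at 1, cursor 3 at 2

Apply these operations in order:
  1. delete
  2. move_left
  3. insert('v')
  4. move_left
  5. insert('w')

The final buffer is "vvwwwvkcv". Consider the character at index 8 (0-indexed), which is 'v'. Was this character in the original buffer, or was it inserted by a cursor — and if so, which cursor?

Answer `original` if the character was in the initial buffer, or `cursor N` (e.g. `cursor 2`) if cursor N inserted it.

After op 1 (delete): buffer="kcv" (len 3), cursors c1@0 c2@0 c3@0, authorship ...
After op 2 (move_left): buffer="kcv" (len 3), cursors c1@0 c2@0 c3@0, authorship ...
After op 3 (insert('v')): buffer="vvvkcv" (len 6), cursors c1@3 c2@3 c3@3, authorship 123...
After op 4 (move_left): buffer="vvvkcv" (len 6), cursors c1@2 c2@2 c3@2, authorship 123...
After op 5 (insert('w')): buffer="vvwwwvkcv" (len 9), cursors c1@5 c2@5 c3@5, authorship 121233...
Authorship (.=original, N=cursor N): 1 2 1 2 3 3 . . .
Index 8: author = original

Answer: original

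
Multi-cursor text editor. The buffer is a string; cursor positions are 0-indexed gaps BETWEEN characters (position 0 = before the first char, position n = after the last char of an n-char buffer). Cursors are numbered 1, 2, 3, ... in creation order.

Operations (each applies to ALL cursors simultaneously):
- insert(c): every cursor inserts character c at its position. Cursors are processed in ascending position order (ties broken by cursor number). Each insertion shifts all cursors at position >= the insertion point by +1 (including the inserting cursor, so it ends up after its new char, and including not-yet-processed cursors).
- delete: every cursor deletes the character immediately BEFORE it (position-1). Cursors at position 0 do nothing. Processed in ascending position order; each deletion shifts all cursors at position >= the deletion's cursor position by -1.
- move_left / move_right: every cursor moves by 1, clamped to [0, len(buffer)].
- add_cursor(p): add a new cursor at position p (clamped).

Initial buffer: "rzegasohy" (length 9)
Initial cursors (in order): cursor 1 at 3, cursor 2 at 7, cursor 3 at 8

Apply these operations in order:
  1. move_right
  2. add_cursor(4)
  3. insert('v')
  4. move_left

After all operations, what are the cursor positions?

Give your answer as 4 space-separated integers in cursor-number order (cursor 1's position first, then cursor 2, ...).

Answer: 5 10 12 5

Derivation:
After op 1 (move_right): buffer="rzegasohy" (len 9), cursors c1@4 c2@8 c3@9, authorship .........
After op 2 (add_cursor(4)): buffer="rzegasohy" (len 9), cursors c1@4 c4@4 c2@8 c3@9, authorship .........
After op 3 (insert('v')): buffer="rzegvvasohvyv" (len 13), cursors c1@6 c4@6 c2@11 c3@13, authorship ....14....2.3
After op 4 (move_left): buffer="rzegvvasohvyv" (len 13), cursors c1@5 c4@5 c2@10 c3@12, authorship ....14....2.3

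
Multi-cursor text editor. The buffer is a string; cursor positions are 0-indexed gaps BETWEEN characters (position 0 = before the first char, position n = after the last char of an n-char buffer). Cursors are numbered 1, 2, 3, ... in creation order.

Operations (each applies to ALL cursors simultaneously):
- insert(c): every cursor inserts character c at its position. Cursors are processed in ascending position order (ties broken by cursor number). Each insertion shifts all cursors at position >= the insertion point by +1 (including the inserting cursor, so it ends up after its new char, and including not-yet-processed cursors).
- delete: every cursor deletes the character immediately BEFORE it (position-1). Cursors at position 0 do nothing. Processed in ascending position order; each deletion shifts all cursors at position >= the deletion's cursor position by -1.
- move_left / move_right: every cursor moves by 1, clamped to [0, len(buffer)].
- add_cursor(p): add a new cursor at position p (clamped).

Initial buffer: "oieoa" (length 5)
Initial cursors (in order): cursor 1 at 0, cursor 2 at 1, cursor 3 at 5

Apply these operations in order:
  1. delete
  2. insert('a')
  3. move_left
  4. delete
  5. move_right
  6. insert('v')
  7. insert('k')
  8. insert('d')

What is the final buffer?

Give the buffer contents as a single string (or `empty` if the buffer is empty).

After op 1 (delete): buffer="ieo" (len 3), cursors c1@0 c2@0 c3@3, authorship ...
After op 2 (insert('a')): buffer="aaieoa" (len 6), cursors c1@2 c2@2 c3@6, authorship 12...3
After op 3 (move_left): buffer="aaieoa" (len 6), cursors c1@1 c2@1 c3@5, authorship 12...3
After op 4 (delete): buffer="aiea" (len 4), cursors c1@0 c2@0 c3@3, authorship 2..3
After op 5 (move_right): buffer="aiea" (len 4), cursors c1@1 c2@1 c3@4, authorship 2..3
After op 6 (insert('v')): buffer="avvieav" (len 7), cursors c1@3 c2@3 c3@7, authorship 212..33
After op 7 (insert('k')): buffer="avvkkieavk" (len 10), cursors c1@5 c2@5 c3@10, authorship 21212..333
After op 8 (insert('d')): buffer="avvkkddieavkd" (len 13), cursors c1@7 c2@7 c3@13, authorship 2121212..3333

Answer: avvkkddieavkd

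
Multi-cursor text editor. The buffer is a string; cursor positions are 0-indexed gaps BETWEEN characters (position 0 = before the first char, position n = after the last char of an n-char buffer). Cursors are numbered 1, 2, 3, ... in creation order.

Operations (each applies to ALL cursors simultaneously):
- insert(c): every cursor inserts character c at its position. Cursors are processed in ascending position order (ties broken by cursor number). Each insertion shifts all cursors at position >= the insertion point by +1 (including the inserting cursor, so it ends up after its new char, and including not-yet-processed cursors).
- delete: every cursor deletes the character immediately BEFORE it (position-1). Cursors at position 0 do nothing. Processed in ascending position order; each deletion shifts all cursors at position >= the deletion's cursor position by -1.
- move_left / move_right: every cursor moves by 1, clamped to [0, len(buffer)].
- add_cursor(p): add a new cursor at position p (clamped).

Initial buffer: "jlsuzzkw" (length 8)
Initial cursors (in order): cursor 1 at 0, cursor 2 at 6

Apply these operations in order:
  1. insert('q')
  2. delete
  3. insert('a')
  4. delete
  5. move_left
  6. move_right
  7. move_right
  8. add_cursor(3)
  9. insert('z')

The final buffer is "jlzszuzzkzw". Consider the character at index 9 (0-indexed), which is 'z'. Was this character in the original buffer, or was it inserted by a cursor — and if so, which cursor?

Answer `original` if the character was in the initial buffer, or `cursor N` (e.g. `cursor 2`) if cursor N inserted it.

After op 1 (insert('q')): buffer="qjlsuzzqkw" (len 10), cursors c1@1 c2@8, authorship 1......2..
After op 2 (delete): buffer="jlsuzzkw" (len 8), cursors c1@0 c2@6, authorship ........
After op 3 (insert('a')): buffer="ajlsuzzakw" (len 10), cursors c1@1 c2@8, authorship 1......2..
After op 4 (delete): buffer="jlsuzzkw" (len 8), cursors c1@0 c2@6, authorship ........
After op 5 (move_left): buffer="jlsuzzkw" (len 8), cursors c1@0 c2@5, authorship ........
After op 6 (move_right): buffer="jlsuzzkw" (len 8), cursors c1@1 c2@6, authorship ........
After op 7 (move_right): buffer="jlsuzzkw" (len 8), cursors c1@2 c2@7, authorship ........
After op 8 (add_cursor(3)): buffer="jlsuzzkw" (len 8), cursors c1@2 c3@3 c2@7, authorship ........
After op 9 (insert('z')): buffer="jlzszuzzkzw" (len 11), cursors c1@3 c3@5 c2@10, authorship ..1.3....2.
Authorship (.=original, N=cursor N): . . 1 . 3 . . . . 2 .
Index 9: author = 2

Answer: cursor 2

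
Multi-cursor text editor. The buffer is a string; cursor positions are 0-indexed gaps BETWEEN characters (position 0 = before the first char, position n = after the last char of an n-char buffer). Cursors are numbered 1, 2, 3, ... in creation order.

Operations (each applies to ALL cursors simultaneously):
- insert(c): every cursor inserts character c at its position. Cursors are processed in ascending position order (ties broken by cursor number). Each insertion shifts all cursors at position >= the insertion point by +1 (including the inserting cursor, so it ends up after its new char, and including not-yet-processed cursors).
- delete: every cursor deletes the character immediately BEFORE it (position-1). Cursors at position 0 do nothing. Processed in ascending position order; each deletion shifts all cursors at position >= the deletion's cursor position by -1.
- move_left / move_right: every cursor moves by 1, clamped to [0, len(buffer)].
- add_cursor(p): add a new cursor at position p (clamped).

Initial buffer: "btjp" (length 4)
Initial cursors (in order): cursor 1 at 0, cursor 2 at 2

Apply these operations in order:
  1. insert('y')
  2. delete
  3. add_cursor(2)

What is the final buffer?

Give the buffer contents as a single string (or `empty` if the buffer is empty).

After op 1 (insert('y')): buffer="ybtyjp" (len 6), cursors c1@1 c2@4, authorship 1..2..
After op 2 (delete): buffer="btjp" (len 4), cursors c1@0 c2@2, authorship ....
After op 3 (add_cursor(2)): buffer="btjp" (len 4), cursors c1@0 c2@2 c3@2, authorship ....

Answer: btjp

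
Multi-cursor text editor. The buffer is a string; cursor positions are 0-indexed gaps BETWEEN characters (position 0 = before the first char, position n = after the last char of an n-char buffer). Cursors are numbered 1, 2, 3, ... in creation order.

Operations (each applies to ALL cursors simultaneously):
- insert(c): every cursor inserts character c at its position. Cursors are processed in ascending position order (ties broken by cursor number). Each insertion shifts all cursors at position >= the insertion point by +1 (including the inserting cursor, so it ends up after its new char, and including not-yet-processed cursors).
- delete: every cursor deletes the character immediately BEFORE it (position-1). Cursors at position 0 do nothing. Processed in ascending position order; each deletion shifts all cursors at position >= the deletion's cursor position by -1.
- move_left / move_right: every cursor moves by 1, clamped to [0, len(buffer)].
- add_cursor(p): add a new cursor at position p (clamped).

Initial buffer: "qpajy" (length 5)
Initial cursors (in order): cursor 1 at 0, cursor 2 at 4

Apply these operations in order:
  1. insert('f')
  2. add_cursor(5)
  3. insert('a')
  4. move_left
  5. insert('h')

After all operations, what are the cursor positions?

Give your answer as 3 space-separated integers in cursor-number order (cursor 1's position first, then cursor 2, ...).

Answer: 2 11 8

Derivation:
After op 1 (insert('f')): buffer="fqpajfy" (len 7), cursors c1@1 c2@6, authorship 1....2.
After op 2 (add_cursor(5)): buffer="fqpajfy" (len 7), cursors c1@1 c3@5 c2@6, authorship 1....2.
After op 3 (insert('a')): buffer="faqpajafay" (len 10), cursors c1@2 c3@7 c2@9, authorship 11....322.
After op 4 (move_left): buffer="faqpajafay" (len 10), cursors c1@1 c3@6 c2@8, authorship 11....322.
After op 5 (insert('h')): buffer="fhaqpajhafhay" (len 13), cursors c1@2 c3@8 c2@11, authorship 111....33222.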